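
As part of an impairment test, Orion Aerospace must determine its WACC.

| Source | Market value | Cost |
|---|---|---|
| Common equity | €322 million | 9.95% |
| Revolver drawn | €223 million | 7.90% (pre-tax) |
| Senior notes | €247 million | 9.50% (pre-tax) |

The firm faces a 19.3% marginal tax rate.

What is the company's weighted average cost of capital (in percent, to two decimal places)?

Total capital V = 322 + 223 + 247 = 792.
Equity: weight = 322/792 = 0.4066; cost = 9.95%.
Revolver drawn: weight = 223/792 = 0.2816; after-tax cost = 7.9% × (1 − 19.3%) = 6.3753%.
Senior notes: weight = 247/792 = 0.3119; after-tax cost = 9.5% × (1 − 19.3%) = 7.6665%.
WACC = 0.4066 × 9.9500% + 0.2816 × 6.3753% + 0.3119 × 7.6665% = 8.2313%.

8.23%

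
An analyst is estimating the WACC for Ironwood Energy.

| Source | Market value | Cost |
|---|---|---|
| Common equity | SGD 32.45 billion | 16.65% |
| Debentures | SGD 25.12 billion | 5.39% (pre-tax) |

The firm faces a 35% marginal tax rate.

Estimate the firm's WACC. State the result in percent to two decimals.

Total capital V = 32.45 + 25.12 = 57.57.
Equity: weight = 32.45/57.57 = 0.5637; cost = 16.65%.
Debentures: weight = 25.12/57.57 = 0.4363; after-tax cost = 5.39% × (1 − 35%) = 3.5035%.
WACC = 0.5637 × 16.6500% + 0.4363 × 3.5035% = 10.9137%.

10.91%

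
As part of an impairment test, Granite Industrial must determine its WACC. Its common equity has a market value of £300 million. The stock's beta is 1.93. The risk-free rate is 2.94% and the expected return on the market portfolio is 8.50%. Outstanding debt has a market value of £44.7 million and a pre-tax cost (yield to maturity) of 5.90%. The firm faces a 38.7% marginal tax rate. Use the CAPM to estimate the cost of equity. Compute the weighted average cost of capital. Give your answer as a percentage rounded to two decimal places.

Market risk premium = 8.5% − 2.94% = 5.56%.
Cost of equity via CAPM: Re = 2.94% + 1.93 × 5.56% = 13.6708%.
Total capital V = 300 + 44.7 = 344.7.
Equity: weight = 300/344.7 = 0.8703; cost = 13.6708%.
Debt: weight = 44.7/344.7 = 0.1297; after-tax cost = 5.9% × (1 − 38.7%) = 3.6167%.
WACC = 0.8703 × 13.6708% + 0.1297 × 3.6167% = 12.3670%.

12.37%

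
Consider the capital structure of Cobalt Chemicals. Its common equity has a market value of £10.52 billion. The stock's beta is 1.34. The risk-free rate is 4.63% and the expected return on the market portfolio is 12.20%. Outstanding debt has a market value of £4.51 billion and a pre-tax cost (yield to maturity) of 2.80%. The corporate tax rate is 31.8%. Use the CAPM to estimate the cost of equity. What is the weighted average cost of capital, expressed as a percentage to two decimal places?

10.91%

Market risk premium = 12.2% − 4.63% = 7.57%.
Cost of equity via CAPM: Re = 4.63% + 1.34 × 7.57% = 14.7738%.
Total capital V = 10.52 + 4.51 = 15.03.
Equity: weight = 10.52/15.03 = 0.6999; cost = 14.7738%.
Debt: weight = 4.51/15.03 = 0.3001; after-tax cost = 2.8% × (1 − 31.8%) = 1.9096%.
WACC = 0.6999 × 14.7738% + 0.3001 × 1.9096% = 10.9137%.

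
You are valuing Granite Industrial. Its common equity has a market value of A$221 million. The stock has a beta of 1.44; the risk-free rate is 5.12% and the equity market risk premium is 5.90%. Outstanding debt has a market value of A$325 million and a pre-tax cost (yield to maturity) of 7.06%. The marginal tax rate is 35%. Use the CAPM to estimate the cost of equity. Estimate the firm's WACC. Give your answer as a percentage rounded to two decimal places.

Cost of equity via CAPM: Re = 5.12% + 1.44 × 5.9% = 13.6160%.
Total capital V = 221 + 325 = 546.
Equity: weight = 221/546 = 0.4048; cost = 13.616%.
Debt: weight = 325/546 = 0.5952; after-tax cost = 7.06% × (1 − 35%) = 4.5890%.
WACC = 0.4048 × 13.6160% + 0.5952 × 4.5890% = 8.2428%.

8.24%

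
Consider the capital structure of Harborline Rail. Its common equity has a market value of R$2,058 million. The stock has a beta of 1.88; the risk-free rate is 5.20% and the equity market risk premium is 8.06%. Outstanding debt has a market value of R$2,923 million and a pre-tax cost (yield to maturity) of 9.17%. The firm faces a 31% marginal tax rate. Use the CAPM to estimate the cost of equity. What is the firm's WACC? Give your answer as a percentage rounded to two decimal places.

12.12%

Cost of equity via CAPM: Re = 5.2% + 1.88 × 8.06% = 20.3528%.
Total capital V = 2058 + 2923 = 4981.
Equity: weight = 2058/4981 = 0.4132; cost = 20.3528%.
Debt: weight = 2923/4981 = 0.5868; after-tax cost = 9.17% × (1 − 31%) = 6.3273%.
WACC = 0.4132 × 20.3528% + 0.5868 × 6.3273% = 12.1222%.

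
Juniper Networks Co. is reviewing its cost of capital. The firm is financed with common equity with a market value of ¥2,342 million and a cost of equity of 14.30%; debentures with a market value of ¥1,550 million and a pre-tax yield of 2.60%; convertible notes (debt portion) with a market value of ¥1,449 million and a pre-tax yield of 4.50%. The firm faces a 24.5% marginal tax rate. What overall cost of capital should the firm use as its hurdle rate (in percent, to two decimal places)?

Total capital V = 2342 + 1550 + 1449 = 5341.
Equity: weight = 2342/5341 = 0.4385; cost = 14.3%.
Debentures: weight = 1550/5341 = 0.2902; after-tax cost = 2.6% × (1 − 24.5%) = 1.9630%.
Convertible notes (debt portion): weight = 1449/5341 = 0.2713; after-tax cost = 4.5% × (1 − 24.5%) = 3.3975%.
WACC = 0.4385 × 14.3000% + 0.2902 × 1.9630% + 0.2713 × 3.3975% = 7.7619%.

7.76%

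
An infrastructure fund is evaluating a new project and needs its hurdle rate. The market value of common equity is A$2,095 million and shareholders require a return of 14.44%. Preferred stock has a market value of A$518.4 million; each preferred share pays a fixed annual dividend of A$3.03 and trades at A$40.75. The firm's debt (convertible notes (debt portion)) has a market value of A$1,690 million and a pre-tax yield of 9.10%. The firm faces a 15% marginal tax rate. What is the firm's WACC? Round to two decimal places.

Cost of preferred: Rp = 3.03 / 40.75 = 7.4356%.
Total capital V = 2095 + 518.4 + 1690 = 4303.4.
Equity: weight = 2095/4303.4 = 0.4868; cost = 14.44%.
Preferred: weight = 518.4/4303.4 = 0.1205; cost = 7.4356%.
Convertible notes (debt portion): weight = 1690/4303.4 = 0.3927; after-tax cost = 9.1% × (1 − 15%) = 7.7350%.
WACC = 0.4868 × 14.4400% + 0.1205 × 7.4356% + 0.3927 × 7.7350% = 10.9631%.

10.96%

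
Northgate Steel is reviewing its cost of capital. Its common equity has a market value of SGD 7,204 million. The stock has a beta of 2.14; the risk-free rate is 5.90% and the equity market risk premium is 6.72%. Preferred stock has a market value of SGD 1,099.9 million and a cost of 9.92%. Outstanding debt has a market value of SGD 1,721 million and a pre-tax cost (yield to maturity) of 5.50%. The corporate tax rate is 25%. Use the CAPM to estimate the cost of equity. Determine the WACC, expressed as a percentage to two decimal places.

Cost of equity via CAPM: Re = 5.9% + 2.14 × 6.72% = 20.2808%.
Total capital V = 7204 + 1099.9 + 1721 = 10024.9.
Equity: weight = 7204/10024.9 = 0.7186; cost = 20.2808%.
Preferred: weight = 1099.9/10024.9 = 0.1097; cost = 9.92%.
Debt: weight = 1721/10024.9 = 0.1717; after-tax cost = 5.5% × (1 − 25%) = 4.1250%.
WACC = 0.7186 × 20.2808% + 0.1097 × 9.9200% + 0.1717 × 4.1250% = 16.3705%.

16.37%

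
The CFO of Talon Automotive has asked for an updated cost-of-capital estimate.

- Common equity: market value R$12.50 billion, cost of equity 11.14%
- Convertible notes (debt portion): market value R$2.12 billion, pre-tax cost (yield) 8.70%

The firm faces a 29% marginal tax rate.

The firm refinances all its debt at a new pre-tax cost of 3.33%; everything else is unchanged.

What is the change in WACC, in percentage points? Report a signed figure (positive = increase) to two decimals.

Current WACC:
Total capital V = 12.5 + 2.12 = 14.62.
Equity: weight = 12.5/14.62 = 0.8550; cost = 11.14%.
Convertible notes (debt portion): weight = 2.12/14.62 = 0.1450; after-tax cost = 8.7% × (1 − 29%) = 6.1770%.
WACC = 0.8550 × 11.1400% + 0.1450 × 6.1770% = 10.4203%.
After the change:
Total capital V = 12.5 + 2.12 = 14.62.
Equity: weight = 12.5/14.62 = 0.8550; cost = 11.14%.
Convertible notes (debt portion): weight = 2.12/14.62 = 0.1450; after-tax cost = 3.33% × (1 − 29%) = 2.3643%.
WACC = 0.8550 × 11.1400% + 0.1450 × 2.3643% = 9.8675%.
Change in WACC = 9.8675% − 10.4203% = -0.5529 pp.

-0.55 pp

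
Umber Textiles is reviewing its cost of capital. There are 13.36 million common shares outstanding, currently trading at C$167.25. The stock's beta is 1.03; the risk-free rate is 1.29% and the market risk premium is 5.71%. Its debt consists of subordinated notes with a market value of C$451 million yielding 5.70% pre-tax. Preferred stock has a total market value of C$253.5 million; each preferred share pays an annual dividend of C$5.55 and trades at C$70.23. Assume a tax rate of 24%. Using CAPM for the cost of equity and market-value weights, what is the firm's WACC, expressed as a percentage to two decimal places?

Cost of equity via CAPM: Re = 1.29% + 1.03 × 5.71% = 7.1713%.
Cost of preferred: Rp = 5.55 / 70.23 = 7.9026%.
Market value of equity E = 167.25 × 13.36m = 2234.46m.
Total capital V = 2234.46 + 253.5 + 451 = 2938.96.
Equity: weight = 2234.46/2938.96 = 0.7603; cost = 7.1713%.
Preferred: weight = 253.5/2938.96 = 0.0863; cost = 7.9026%.
Subordinated notes: weight = 451/2938.96 = 0.1535; after-tax cost = 5.7% × (1 − 24%) = 4.3320%.
WACC = 0.7603 × 7.1713% + 0.0863 × 7.9026% + 0.1535 × 4.3320% = 6.7987%.

6.80%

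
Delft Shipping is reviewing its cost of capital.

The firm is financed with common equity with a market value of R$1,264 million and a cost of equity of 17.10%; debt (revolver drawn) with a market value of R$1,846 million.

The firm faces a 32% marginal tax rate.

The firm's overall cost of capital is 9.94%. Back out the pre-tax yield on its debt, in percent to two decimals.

7.41%

Total capital V = 1264 + 1846 = 3110.
Equity weight = 1264/3110 = 0.4064.
Revolver drawn weight = 1846/3110 = 0.5936.
Equity contribution = 0.4064 × 17.1% = 6.9500%.
Remaining for debt = 9.94% − 6.9500% = 2.9900%.
Rd × (1 − 32%) × 0.5936 = 2.9900%  ⇒  Rd = 7.4079%.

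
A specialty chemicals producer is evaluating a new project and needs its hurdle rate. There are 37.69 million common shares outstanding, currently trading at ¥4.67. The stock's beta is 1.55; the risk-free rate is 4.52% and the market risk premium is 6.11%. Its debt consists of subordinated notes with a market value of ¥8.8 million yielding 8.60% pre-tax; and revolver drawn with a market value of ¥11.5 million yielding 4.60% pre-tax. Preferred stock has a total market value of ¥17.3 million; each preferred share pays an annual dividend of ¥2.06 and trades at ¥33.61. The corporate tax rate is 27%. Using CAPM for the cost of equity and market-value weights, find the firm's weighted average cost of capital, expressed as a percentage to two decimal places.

12.46%

Cost of equity via CAPM: Re = 4.52% + 1.55 × 6.11% = 13.9905%.
Cost of preferred: Rp = 2.06 / 33.61 = 6.1291%.
Market value of equity E = 4.67 × 37.69m = 176.0123m.
Total capital V = 176.0123 + 17.3 + 8.8 + 11.5 = 213.6123.
Equity: weight = 176.0123/213.6123 = 0.8240; cost = 13.9905%.
Preferred: weight = 17.3/213.6123 = 0.0810; cost = 6.1291%.
Subordinated notes: weight = 8.8/213.6123 = 0.0412; after-tax cost = 8.6% × (1 − 27%) = 6.2780%.
Revolver drawn: weight = 11.5/213.6123 = 0.0538; after-tax cost = 4.6% × (1 − 27%) = 3.3580%.
WACC = 0.8240 × 13.9905% + 0.0810 × 6.1291% + 0.0412 × 6.2780% + 0.0538 × 3.3580% = 12.4637%.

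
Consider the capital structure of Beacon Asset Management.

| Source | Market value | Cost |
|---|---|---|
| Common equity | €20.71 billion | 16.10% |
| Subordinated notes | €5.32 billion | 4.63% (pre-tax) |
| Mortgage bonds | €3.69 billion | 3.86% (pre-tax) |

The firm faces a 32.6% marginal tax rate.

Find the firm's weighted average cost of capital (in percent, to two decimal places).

Total capital V = 20.71 + 5.32 + 3.69 = 29.72.
Equity: weight = 20.71/29.72 = 0.6968; cost = 16.1%.
Subordinated notes: weight = 5.32/29.72 = 0.1790; after-tax cost = 4.63% × (1 − 32.6%) = 3.1206%.
Mortgage bonds: weight = 3.69/29.72 = 0.1242; after-tax cost = 3.86% × (1 − 32.6%) = 2.6016%.
WACC = 0.6968 × 16.1000% + 0.1790 × 3.1206% + 0.1242 × 2.6016% = 12.1007%.

12.10%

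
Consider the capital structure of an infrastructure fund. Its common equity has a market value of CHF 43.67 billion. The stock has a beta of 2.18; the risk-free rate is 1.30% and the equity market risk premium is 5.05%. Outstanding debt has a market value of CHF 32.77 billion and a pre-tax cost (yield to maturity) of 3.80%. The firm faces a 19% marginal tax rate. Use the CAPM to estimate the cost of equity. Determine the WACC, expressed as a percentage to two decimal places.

8.35%

Cost of equity via CAPM: Re = 1.3% + 2.18 × 5.05% = 12.3090%.
Total capital V = 43.67 + 32.77 = 76.44.
Equity: weight = 43.67/76.44 = 0.5713; cost = 12.309%.
Debt: weight = 32.77/76.44 = 0.4287; after-tax cost = 3.8% × (1 − 19%) = 3.0780%.
WACC = 0.5713 × 12.3090% + 0.4287 × 3.0780% = 8.3516%.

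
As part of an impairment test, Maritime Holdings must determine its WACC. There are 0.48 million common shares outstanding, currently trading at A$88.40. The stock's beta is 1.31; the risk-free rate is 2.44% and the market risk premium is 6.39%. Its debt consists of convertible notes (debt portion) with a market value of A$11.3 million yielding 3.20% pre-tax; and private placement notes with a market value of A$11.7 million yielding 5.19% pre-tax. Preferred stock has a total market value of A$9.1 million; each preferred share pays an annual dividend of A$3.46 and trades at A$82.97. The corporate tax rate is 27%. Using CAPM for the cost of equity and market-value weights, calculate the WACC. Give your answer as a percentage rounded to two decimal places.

7.61%

Cost of equity via CAPM: Re = 2.44% + 1.31 × 6.39% = 10.8109%.
Cost of preferred: Rp = 3.46 / 82.97 = 4.1702%.
Market value of equity E = 88.4 × 0.48m = 42.432m.
Total capital V = 42.432 + 9.1 + 11.3 + 11.7 = 74.532.
Equity: weight = 42.432/74.532 = 0.5693; cost = 10.8109%.
Preferred: weight = 9.1/74.532 = 0.1221; cost = 4.1702%.
Convertible notes (debt portion): weight = 11.3/74.532 = 0.1516; after-tax cost = 3.2% × (1 − 27%) = 2.3360%.
Private placement notes: weight = 11.7/74.532 = 0.1570; after-tax cost = 5.19% × (1 − 27%) = 3.7887%.
WACC = 0.5693 × 10.8109% + 0.1221 × 4.1702% + 0.1516 × 2.3360% + 0.1570 × 3.7887% = 7.6129%.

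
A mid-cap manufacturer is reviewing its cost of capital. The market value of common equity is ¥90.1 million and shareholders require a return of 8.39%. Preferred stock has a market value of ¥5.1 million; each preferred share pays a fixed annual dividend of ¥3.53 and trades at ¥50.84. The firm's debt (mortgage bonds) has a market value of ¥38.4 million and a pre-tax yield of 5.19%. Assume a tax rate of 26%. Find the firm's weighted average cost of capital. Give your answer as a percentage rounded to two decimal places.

7.03%

Cost of preferred: Rp = 3.53 / 50.84 = 6.9434%.
Total capital V = 90.1 + 5.1 + 38.4 = 133.6.
Equity: weight = 90.1/133.6 = 0.6744; cost = 8.39%.
Preferred: weight = 5.1/133.6 = 0.0382; cost = 6.9434%.
Mortgage bonds: weight = 38.4/133.6 = 0.2874; after-tax cost = 5.19% × (1 − 26%) = 3.8406%.
WACC = 0.6744 × 8.3900% + 0.0382 × 6.9434% + 0.2874 × 3.8406% = 7.0272%.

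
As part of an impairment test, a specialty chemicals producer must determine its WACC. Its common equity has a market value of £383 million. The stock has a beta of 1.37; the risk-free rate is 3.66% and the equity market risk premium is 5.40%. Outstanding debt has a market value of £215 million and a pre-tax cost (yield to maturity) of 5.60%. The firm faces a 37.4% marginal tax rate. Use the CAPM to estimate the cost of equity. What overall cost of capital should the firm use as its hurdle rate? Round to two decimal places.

Cost of equity via CAPM: Re = 3.66% + 1.37 × 5.4% = 11.0580%.
Total capital V = 383 + 215 = 598.
Equity: weight = 383/598 = 0.6405; cost = 11.058%.
Debt: weight = 215/598 = 0.3595; after-tax cost = 5.6% × (1 − 37.4%) = 3.5056%.
WACC = 0.6405 × 11.0580% + 0.3595 × 3.5056% = 8.3427%.

8.34%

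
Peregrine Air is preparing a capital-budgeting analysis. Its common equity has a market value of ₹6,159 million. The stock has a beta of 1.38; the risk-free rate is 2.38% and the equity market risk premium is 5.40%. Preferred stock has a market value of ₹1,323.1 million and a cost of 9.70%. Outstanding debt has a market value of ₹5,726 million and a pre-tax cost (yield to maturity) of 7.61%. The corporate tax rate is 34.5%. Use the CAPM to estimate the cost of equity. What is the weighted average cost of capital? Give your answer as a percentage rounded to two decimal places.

Cost of equity via CAPM: Re = 2.38% + 1.38 × 5.4% = 9.8320%.
Total capital V = 6159 + 1323.1 + 5726 = 13208.1.
Equity: weight = 6159/13208.1 = 0.4663; cost = 9.832%.
Preferred: weight = 1323.1/13208.1 = 0.1002; cost = 9.7%.
Debt: weight = 5726/13208.1 = 0.4335; after-tax cost = 7.61% × (1 − 34.5%) = 4.9846%.
WACC = 0.4663 × 9.8320% + 0.1002 × 9.7000% + 0.4335 × 4.9846% = 7.7173%.

7.72%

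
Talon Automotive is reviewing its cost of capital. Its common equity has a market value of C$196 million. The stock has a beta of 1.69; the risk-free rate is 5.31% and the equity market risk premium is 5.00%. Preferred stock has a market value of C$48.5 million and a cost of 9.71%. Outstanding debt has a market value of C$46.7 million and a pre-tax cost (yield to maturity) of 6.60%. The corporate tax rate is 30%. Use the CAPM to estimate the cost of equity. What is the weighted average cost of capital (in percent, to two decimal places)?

Cost of equity via CAPM: Re = 5.31% + 1.69 × 5.0% = 13.7600%.
Total capital V = 196 + 48.5 + 46.7 = 291.2.
Equity: weight = 196/291.2 = 0.6731; cost = 13.76%.
Preferred: weight = 48.5/291.2 = 0.1666; cost = 9.71%.
Debt: weight = 46.7/291.2 = 0.1604; after-tax cost = 6.6% × (1 − 30%) = 4.6200%.
WACC = 0.6731 × 13.7600% + 0.1666 × 9.7100% + 0.1604 × 4.6200% = 11.6197%.

11.62%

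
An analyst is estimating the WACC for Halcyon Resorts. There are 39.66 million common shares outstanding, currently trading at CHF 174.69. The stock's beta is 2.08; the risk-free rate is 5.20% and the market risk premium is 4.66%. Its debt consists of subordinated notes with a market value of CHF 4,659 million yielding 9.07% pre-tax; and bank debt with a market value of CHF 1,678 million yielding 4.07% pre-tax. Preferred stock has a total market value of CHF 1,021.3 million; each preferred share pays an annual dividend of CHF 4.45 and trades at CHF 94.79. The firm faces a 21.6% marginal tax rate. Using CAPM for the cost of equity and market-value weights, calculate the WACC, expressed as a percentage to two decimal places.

10.25%

Cost of equity via CAPM: Re = 5.2% + 2.08 × 4.66% = 14.8928%.
Cost of preferred: Rp = 4.45 / 94.79 = 4.6946%.
Market value of equity E = 174.69 × 39.66m = 6928.2054m.
Total capital V = 6928.2054 + 1021.3 + 4659 + 1678 = 14286.5054.
Equity: weight = 6928.2054/14286.5054 = 0.4849; cost = 14.8928%.
Preferred: weight = 1021.3/14286.5054 = 0.0715; cost = 4.6946%.
Subordinated notes: weight = 4659/14286.5054 = 0.3261; after-tax cost = 9.07% × (1 − 21.6%) = 7.1109%.
Bank debt: weight = 1678/14286.5054 = 0.1175; after-tax cost = 4.07% × (1 − 21.6%) = 3.1909%.
WACC = 0.4849 × 14.8928% + 0.0715 × 4.6946% + 0.3261 × 7.1109% + 0.1175 × 3.1909% = 10.2516%.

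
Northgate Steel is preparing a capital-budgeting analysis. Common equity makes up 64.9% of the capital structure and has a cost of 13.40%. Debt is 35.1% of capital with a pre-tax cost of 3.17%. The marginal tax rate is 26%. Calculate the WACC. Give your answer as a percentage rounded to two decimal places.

9.52%

After-tax cost of debt = 3.17% × (1 − 26%) = 2.3458%.
WACC = 0.649 × 13.4000% + 0.351 × 2.3458% = 9.5200%.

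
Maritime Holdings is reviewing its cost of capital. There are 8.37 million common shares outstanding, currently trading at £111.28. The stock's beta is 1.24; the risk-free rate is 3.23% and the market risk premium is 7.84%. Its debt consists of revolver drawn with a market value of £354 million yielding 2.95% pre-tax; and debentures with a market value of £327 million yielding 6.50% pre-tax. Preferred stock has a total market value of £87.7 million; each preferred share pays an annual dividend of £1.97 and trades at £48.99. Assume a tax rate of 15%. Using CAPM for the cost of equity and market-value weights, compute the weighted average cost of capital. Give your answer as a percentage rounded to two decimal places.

Cost of equity via CAPM: Re = 3.23% + 1.24 × 7.84% = 12.9516%.
Cost of preferred: Rp = 1.97 / 48.99 = 4.0212%.
Market value of equity E = 111.28 × 8.37m = 931.4136m.
Total capital V = 931.4136 + 87.7 + 354 + 327 = 1700.1136.
Equity: weight = 931.4136/1700.1136 = 0.5479; cost = 12.9516%.
Preferred: weight = 87.7/1700.1136 = 0.0516; cost = 4.0212%.
Revolver drawn: weight = 354/1700.1136 = 0.2082; after-tax cost = 2.95% × (1 − 15%) = 2.5075%.
Debentures: weight = 327/1700.1136 = 0.1923; after-tax cost = 6.5% × (1 − 15%) = 5.5250%.
WACC = 0.5479 × 12.9516% + 0.0516 × 4.0212% + 0.2082 × 2.5075% + 0.1923 × 5.5250% = 8.8878%.

8.89%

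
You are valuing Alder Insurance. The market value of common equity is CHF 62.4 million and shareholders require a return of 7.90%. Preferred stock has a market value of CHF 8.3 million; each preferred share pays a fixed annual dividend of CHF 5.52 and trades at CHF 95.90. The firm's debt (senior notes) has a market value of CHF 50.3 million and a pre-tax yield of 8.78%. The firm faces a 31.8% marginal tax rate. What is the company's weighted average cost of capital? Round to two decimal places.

6.96%

Cost of preferred: Rp = 5.52 / 95.9 = 5.7560%.
Total capital V = 62.4 + 8.3 + 50.3 = 121.
Equity: weight = 62.4/121 = 0.5157; cost = 7.9%.
Preferred: weight = 8.3/121 = 0.0686; cost = 5.756%.
Senior notes: weight = 50.3/121 = 0.4157; after-tax cost = 8.78% × (1 − 31.8%) = 5.9880%.
WACC = 0.5157 × 7.9000% + 0.0686 × 5.7560% + 0.4157 × 5.9880% = 6.9581%.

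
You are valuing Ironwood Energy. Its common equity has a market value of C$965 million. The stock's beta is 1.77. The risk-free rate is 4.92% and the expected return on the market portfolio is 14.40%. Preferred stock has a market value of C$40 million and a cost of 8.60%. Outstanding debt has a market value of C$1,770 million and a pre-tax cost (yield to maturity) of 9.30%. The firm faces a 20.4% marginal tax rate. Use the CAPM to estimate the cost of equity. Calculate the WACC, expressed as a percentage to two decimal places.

Market risk premium = 14.4% − 4.92% = 9.48%.
Cost of equity via CAPM: Re = 4.92% + 1.77 × 9.48% = 21.6996%.
Total capital V = 965 + 40 + 1770 = 2775.
Equity: weight = 965/2775 = 0.3477; cost = 21.6996%.
Preferred: weight = 40/2775 = 0.0144; cost = 8.6%.
Debt: weight = 1770/2775 = 0.6378; after-tax cost = 9.3% × (1 − 20.4%) = 7.4028%.
WACC = 0.3477 × 21.6996% + 0.0144 × 8.6000% + 0.6378 × 7.4028% = 12.3917%.

12.39%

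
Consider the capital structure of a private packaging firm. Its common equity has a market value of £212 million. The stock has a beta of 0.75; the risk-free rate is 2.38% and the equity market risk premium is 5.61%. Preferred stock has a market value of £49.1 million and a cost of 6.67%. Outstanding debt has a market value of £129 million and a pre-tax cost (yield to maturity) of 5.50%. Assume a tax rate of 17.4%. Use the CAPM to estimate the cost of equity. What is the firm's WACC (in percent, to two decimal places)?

Cost of equity via CAPM: Re = 2.38% + 0.75 × 5.61% = 6.5875%.
Total capital V = 212 + 49.1 + 129 = 390.1.
Equity: weight = 212/390.1 = 0.5435; cost = 6.5875%.
Preferred: weight = 49.1/390.1 = 0.1259; cost = 6.67%.
Debt: weight = 129/390.1 = 0.3307; after-tax cost = 5.5% × (1 − 17.4%) = 4.5430%.
WACC = 0.5435 × 6.5875% + 0.1259 × 6.6700% + 0.3307 × 4.5430% = 5.9218%.

5.92%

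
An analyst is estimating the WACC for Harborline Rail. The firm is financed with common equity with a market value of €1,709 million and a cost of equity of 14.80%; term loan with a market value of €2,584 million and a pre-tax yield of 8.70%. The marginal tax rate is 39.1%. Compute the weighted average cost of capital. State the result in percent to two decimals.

Total capital V = 1709 + 2584 = 4293.
Equity: weight = 1709/4293 = 0.3981; cost = 14.8%.
Term loan: weight = 2584/4293 = 0.6019; after-tax cost = 8.7% × (1 − 39.1%) = 5.2983%.
WACC = 0.3981 × 14.8000% + 0.6019 × 5.2983% = 9.0808%.

9.08%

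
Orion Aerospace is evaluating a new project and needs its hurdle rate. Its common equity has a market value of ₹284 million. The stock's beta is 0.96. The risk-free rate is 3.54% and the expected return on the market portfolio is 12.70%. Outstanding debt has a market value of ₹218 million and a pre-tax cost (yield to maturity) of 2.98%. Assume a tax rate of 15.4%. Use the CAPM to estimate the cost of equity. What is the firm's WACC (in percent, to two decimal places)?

8.07%

Market risk premium = 12.7% − 3.54% = 9.16%.
Cost of equity via CAPM: Re = 3.54% + 0.96 × 9.16% = 12.3336%.
Total capital V = 284 + 218 = 502.
Equity: weight = 284/502 = 0.5657; cost = 12.3336%.
Debt: weight = 218/502 = 0.4343; after-tax cost = 2.98% × (1 − 15.4%) = 2.5211%.
WACC = 0.5657 × 12.3336% + 0.4343 × 2.5211% = 8.0724%.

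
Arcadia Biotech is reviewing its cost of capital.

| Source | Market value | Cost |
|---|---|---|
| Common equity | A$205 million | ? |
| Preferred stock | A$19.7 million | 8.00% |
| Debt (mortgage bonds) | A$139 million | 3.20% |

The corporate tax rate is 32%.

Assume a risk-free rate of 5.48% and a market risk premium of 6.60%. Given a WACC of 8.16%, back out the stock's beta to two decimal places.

Total capital V = 205 + 19.7 + 139 = 363.7.
Equity weight = 205/363.7 = 0.5637.
Preferred weight = 19.7/363.7 = 0.0542.
Mortgage bonds weight = 139/363.7 = 0.3822.
Debt contribution = 0.3822 × 3.2% × (1 − 32%) = 0.8316%.
Preferred contribution = 0.0542 × 8% = 0.4333%.
Required equity contribution = 8.16% − 1.2650% = 6.8950%  ⇒  Re = 12.2328%.
CAPM: 12.2328% = 5.48% + β × 6.6%  ⇒  β = 1.0232.

1.02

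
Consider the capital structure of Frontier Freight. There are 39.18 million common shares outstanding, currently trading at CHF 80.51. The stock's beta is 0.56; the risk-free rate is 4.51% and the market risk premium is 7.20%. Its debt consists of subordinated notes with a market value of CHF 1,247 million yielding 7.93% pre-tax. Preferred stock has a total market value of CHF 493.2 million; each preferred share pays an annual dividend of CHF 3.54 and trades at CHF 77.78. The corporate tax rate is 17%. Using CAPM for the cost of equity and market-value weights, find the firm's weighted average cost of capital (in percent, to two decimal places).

7.64%

Cost of equity via CAPM: Re = 4.51% + 0.56 × 7.2% = 8.5420%.
Cost of preferred: Rp = 3.54 / 77.78 = 4.5513%.
Market value of equity E = 80.51 × 39.18m = 3154.3818m.
Total capital V = 3154.3818 + 493.2 + 1247 = 4894.5818.
Equity: weight = 3154.3818/4894.5818 = 0.6445; cost = 8.542%.
Preferred: weight = 493.2/4894.5818 = 0.1008; cost = 4.5513%.
Subordinated notes: weight = 1247/4894.5818 = 0.2548; after-tax cost = 7.93% × (1 − 17%) = 6.5819%.
WACC = 0.6445 × 8.5420% + 0.1008 × 4.5513% + 0.2548 × 6.5819% = 7.6405%.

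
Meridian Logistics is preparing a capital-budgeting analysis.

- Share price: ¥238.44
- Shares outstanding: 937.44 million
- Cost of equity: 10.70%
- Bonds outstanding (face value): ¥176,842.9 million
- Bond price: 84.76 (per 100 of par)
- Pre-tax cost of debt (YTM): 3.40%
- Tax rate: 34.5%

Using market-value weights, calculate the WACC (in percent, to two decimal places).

7.30%

Market value of equity E = 238.44 × 937.44m = 223523.1936m. Market value of debt D = 176842.9m × 84.76/100 = 149892.04204m.
Total capital V = 223523.1936 + 149892.04204 = 373415.23564.
Equity: weight = 223523.1936/373415.23564 = 0.5986; cost = 10.7%.
Bonds outstanding: weight = 149892.04204/373415.23564 = 0.4014; after-tax cost = 3.4% × (1 − 34.5%) = 2.2270%.
WACC = 0.5986 × 10.7000% + 0.4014 × 2.2270% = 7.2989%.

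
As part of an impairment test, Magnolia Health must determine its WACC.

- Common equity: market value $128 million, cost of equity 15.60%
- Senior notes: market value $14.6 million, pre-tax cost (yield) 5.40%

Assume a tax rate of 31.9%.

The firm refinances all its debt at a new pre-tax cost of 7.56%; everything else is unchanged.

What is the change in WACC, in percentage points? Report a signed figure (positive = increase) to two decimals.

Current WACC:
Total capital V = 128 + 14.6 = 142.6.
Equity: weight = 128/142.6 = 0.8976; cost = 15.6%.
Senior notes: weight = 14.6/142.6 = 0.1024; after-tax cost = 5.4% × (1 − 31.9%) = 3.6774%.
WACC = 0.8976 × 15.6000% + 0.1024 × 3.6774% = 14.3793%.
After the change:
Total capital V = 128 + 14.6 = 142.6.
Equity: weight = 128/142.6 = 0.8976; cost = 15.6%.
Senior notes: weight = 14.6/142.6 = 0.1024; after-tax cost = 7.56% × (1 − 31.9%) = 5.1484%.
WACC = 0.8976 × 15.6000% + 0.1024 × 5.1484% = 14.5299%.
Change in WACC = 14.5299% − 14.3793% = 0.1506 pp.

+0.15 pp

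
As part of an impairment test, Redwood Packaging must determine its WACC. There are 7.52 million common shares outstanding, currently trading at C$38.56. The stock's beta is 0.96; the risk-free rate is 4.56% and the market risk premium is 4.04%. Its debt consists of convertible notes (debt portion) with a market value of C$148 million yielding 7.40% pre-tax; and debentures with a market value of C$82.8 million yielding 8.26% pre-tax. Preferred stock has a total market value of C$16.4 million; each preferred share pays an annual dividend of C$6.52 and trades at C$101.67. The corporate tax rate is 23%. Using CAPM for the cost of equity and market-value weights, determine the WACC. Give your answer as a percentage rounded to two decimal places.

7.30%

Cost of equity via CAPM: Re = 4.56% + 0.96 × 4.04% = 8.4384%.
Cost of preferred: Rp = 6.52 / 101.67 = 6.4129%.
Market value of equity E = 38.56 × 7.52m = 289.9712m.
Total capital V = 289.9712 + 16.4 + 148 + 82.8 = 537.1712.
Equity: weight = 289.9712/537.1712 = 0.5398; cost = 8.4384%.
Preferred: weight = 16.4/537.1712 = 0.0305; cost = 6.4129%.
Convertible notes (debt portion): weight = 148/537.1712 = 0.2755; after-tax cost = 7.4% × (1 − 23%) = 5.6980%.
Debentures: weight = 82.8/537.1712 = 0.1541; after-tax cost = 8.26% × (1 − 23%) = 6.3602%.
WACC = 0.5398 × 8.4384% + 0.0305 × 6.4129% + 0.2755 × 5.6980% + 0.1541 × 6.3602% = 7.3012%.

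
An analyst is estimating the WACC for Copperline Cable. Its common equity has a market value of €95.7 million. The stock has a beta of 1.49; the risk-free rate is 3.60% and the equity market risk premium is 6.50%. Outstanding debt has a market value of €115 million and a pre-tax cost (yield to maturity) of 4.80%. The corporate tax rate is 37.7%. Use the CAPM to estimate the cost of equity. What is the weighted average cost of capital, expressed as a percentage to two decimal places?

Cost of equity via CAPM: Re = 3.6% + 1.49 × 6.5% = 13.2850%.
Total capital V = 95.7 + 115 = 210.7.
Equity: weight = 95.7/210.7 = 0.4542; cost = 13.285%.
Debt: weight = 115/210.7 = 0.5458; after-tax cost = 4.8% × (1 − 37.7%) = 2.9904%.
WACC = 0.4542 × 13.2850% + 0.5458 × 2.9904% = 7.6662%.

7.67%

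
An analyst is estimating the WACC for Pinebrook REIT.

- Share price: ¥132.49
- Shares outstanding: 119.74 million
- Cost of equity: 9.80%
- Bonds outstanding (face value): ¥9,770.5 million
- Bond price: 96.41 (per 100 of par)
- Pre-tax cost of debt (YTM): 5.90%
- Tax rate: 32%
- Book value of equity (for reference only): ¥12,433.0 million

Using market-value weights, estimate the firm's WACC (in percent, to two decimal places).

7.64%

Market value of equity E = 132.49 × 119.74m = 15864.3526m. Market value of debt D = 9770.5m × 96.41/100 = 9419.73905m.
Total capital V = 15864.3526 + 9419.73905 = 25284.09165.
Equity: weight = 15864.3526/25284.09165 = 0.6274; cost = 9.8%.
Bonds outstanding: weight = 9419.73905/25284.09165 = 0.3726; after-tax cost = 5.9% × (1 − 32%) = 4.0120%.
WACC = 0.6274 × 9.8000% + 0.3726 × 4.0120% = 7.6436%.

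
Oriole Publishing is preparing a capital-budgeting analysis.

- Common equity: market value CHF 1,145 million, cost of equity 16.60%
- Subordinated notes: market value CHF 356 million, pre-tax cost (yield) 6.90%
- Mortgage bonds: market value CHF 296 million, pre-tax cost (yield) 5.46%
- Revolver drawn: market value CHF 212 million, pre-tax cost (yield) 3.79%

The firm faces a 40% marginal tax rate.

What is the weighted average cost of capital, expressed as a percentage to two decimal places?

10.92%

Total capital V = 1145 + 356 + 296 + 212 = 2009.
Equity: weight = 1145/2009 = 0.5699; cost = 16.6%.
Subordinated notes: weight = 356/2009 = 0.1772; after-tax cost = 6.9% × (1 − 40%) = 4.1400%.
Mortgage bonds: weight = 296/2009 = 0.1473; after-tax cost = 5.46% × (1 − 40%) = 3.2760%.
Revolver drawn: weight = 212/2009 = 0.1055; after-tax cost = 3.79% × (1 − 40%) = 2.2740%.
WACC = 0.5699 × 16.6000% + 0.1772 × 4.1400% + 0.1473 × 3.2760% + 0.1055 × 2.2740% = 10.9172%.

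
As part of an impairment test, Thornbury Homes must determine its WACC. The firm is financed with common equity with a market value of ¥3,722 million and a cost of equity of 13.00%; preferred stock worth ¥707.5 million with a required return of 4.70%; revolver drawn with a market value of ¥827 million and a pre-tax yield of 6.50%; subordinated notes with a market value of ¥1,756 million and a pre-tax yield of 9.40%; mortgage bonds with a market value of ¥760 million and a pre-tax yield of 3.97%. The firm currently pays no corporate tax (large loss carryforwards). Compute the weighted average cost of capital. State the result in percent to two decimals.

9.86%

Total capital V = 3722 + 707.5 + 827 + 1756 + 760 = 7772.5.
Equity: weight = 3722/7772.5 = 0.4789; cost = 13%.
Preferred: weight = 707.5/7772.5 = 0.0910; cost = 4.7%.
Revolver drawn: weight = 827/7772.5 = 0.1064; after-tax cost = 6.5% × (1 − 0%) = 6.5000%.
Subordinated notes: weight = 1756/7772.5 = 0.2259; after-tax cost = 9.4% × (1 − 0%) = 9.4000%.
Mortgage bonds: weight = 760/7772.5 = 0.0978; after-tax cost = 3.97% × (1 − 0%) = 3.9700%.
WACC = 0.4789 × 13.0000% + 0.0910 × 4.7000% + 0.1064 × 6.5000% + 0.2259 × 9.4000% + 0.0978 × 3.9700% = 9.8566%.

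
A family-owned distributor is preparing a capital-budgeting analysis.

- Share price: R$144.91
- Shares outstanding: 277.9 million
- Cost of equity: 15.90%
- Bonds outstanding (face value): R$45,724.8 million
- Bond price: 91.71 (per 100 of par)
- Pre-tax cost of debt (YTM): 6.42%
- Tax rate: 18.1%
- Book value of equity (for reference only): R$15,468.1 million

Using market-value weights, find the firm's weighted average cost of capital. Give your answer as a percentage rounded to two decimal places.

10.47%

Market value of equity E = 144.91 × 277.9m = 40270.489m. Market value of debt D = 45724.8m × 91.71/100 = 41934.21408m.
Total capital V = 40270.489 + 41934.21408 = 82204.70308.
Equity: weight = 40270.489/82204.70308 = 0.4899; cost = 15.9%.
Bonds outstanding: weight = 41934.21408/82204.70308 = 0.5101; after-tax cost = 6.42% × (1 − 18.1%) = 5.2580%.
WACC = 0.4899 × 15.9000% + 0.5101 × 5.2580% = 10.4713%.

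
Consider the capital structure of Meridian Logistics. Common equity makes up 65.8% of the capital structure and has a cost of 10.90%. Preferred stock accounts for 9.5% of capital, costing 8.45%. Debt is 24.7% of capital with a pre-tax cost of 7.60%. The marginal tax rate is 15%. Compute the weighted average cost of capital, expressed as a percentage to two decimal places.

9.57%

After-tax cost of debt = 7.6% × (1 − 15%) = 6.4600%.
WACC = 0.658 × 10.9000% + 0.095 × 8.4500% + 0.247 × 6.4600% = 9.5706%.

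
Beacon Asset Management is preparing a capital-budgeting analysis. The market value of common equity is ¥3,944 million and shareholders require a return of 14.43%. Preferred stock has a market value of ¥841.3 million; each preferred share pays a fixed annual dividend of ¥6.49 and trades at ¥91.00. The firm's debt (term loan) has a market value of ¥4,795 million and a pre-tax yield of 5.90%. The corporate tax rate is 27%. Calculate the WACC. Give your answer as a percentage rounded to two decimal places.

8.72%

Cost of preferred: Rp = 6.49 / 91.0 = 7.1319%.
Total capital V = 3944 + 841.3 + 4795 = 9580.3.
Equity: weight = 3944/9580.3 = 0.4117; cost = 14.43%.
Preferred: weight = 841.3/9580.3 = 0.0878; cost = 7.1319%.
Term loan: weight = 4795/9580.3 = 0.5005; after-tax cost = 5.9% × (1 − 27%) = 4.3070%.
WACC = 0.4117 × 14.4300% + 0.0878 × 7.1319% + 0.5005 × 4.3070% = 8.7225%.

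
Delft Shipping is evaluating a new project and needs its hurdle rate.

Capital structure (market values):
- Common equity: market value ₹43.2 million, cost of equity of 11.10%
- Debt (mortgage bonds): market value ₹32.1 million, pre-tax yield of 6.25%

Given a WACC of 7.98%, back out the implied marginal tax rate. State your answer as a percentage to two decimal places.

39.50%

Total capital V = 43.2 + 32.1 = 75.3.
Equity weight = 43.2/75.3 = 0.5737.
Mortgage bonds weight = 32.1/75.3 = 0.4263.
Equity contribution = 0.5737 × 11.1% = 6.3681%.
Debt contribution must be 7.98% − 6.3681% = 1.6119%.
0.4263 × 6.25% × (1 − T) = 1.6119%  ⇒  (1 − T) = 0.6050.
T = 39.5021%.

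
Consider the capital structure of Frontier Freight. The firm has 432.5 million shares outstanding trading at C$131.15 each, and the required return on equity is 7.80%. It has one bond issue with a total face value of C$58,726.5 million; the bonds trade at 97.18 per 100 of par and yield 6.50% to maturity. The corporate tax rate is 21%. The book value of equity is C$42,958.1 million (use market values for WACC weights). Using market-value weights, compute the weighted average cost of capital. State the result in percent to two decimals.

6.46%

Market value of equity E = 131.15 × 432.5m = 56722.375m. Market value of debt D = 58726.5m × 97.18/100 = 57070.4127m.
Total capital V = 56722.375 + 57070.4127 = 113792.7877.
Equity: weight = 56722.375/113792.7877 = 0.4985; cost = 7.8%.
Bonds outstanding: weight = 57070.4127/113792.7877 = 0.5015; after-tax cost = 6.5% × (1 − 21%) = 5.1350%.
WACC = 0.4985 × 7.8000% + 0.5015 × 5.1350% = 6.4634%.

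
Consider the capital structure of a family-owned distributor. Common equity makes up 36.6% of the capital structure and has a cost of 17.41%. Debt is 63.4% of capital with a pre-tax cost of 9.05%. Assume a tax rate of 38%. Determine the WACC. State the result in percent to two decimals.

After-tax cost of debt = 9.05% × (1 − 38%) = 5.6110%.
WACC = 0.366 × 17.4100% + 0.634 × 5.6110% = 9.9294%.

9.93%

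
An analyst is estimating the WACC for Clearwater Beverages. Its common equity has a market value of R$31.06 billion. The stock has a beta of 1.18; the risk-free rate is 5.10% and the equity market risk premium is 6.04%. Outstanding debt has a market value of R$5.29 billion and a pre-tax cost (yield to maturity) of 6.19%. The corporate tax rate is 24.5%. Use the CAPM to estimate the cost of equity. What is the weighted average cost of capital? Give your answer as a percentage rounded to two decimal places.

Cost of equity via CAPM: Re = 5.1% + 1.18 × 6.04% = 12.2272%.
Total capital V = 31.06 + 5.29 = 36.35.
Equity: weight = 31.06/36.35 = 0.8545; cost = 12.2272%.
Debt: weight = 5.29/36.35 = 0.1455; after-tax cost = 6.19% × (1 − 24.5%) = 4.6734%.
WACC = 0.8545 × 12.2272% + 0.1455 × 4.6734% = 11.1279%.

11.13%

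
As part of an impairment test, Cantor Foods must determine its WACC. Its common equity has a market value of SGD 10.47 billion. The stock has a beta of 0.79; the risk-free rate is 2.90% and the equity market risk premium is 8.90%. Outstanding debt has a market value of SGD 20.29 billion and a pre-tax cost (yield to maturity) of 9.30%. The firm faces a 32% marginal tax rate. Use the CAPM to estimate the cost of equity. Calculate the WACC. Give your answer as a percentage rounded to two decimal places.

Cost of equity via CAPM: Re = 2.9% + 0.79 × 8.9% = 9.9310%.
Total capital V = 10.47 + 20.29 = 30.76.
Equity: weight = 10.47/30.76 = 0.3404; cost = 9.931%.
Debt: weight = 20.29/30.76 = 0.6596; after-tax cost = 9.3% × (1 − 32%) = 6.3240%.
WACC = 0.3404 × 9.9310% + 0.6596 × 6.3240% = 7.5517%.

7.55%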